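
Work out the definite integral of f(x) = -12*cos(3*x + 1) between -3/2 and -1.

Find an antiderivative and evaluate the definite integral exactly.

Any candidate F(x) must reproduce f(x) exactly when differentiated.
F(x) = -4*sin(3*x + 1) is an antiderivative of f.
Check: d/dx[-4*sin(3*x + 1)] = -12*cos(3*x + 1) = f(x).
F(-1) = 4*sin(2); F(-3/2) = 4*sin(7/2).
Integral = F(-1) - F(-3/2) = -4*sin(7/2) + 4*sin(2).

Antiderivative: F(x) = -4*sin(3*x + 1); value = -4*sin(7/2) + 4*sin(2)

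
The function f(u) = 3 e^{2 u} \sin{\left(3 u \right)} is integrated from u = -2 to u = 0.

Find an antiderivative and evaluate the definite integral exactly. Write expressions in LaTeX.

Antiderivative: F(u) = \frac{6 e^{2 u} \sin{\left(3 u \right)}}{13} - \frac{9 e^{2 u} \cos{\left(3 u \right)}}{13}; value = - \frac{9}{13} + \frac{6 \sin{\left(6 \right)}}{13 e^{4}} + \frac{9 \cos{\left(6 \right)}}{13 e^{4}}

Recover f(u) by differentiating a candidate F(u); any mismatch rules it out.
F(u) = \frac{6 e^{2 u} \sin{\left(3 u \right)}}{13} - \frac{9 e^{2 u} \cos{\left(3 u \right)}}{13} is an antiderivative of f.
Check: d/du[\frac{6 e^{2 u} \sin{\left(3 u \right)}}{13} - \frac{9 e^{2 u} \cos{\left(3 u \right)}}{13}] = 3 e^{2 u} \sin{\left(3 u \right)} = f(u).
F(0) = - \frac{9}{13}; F(-2) = - \frac{9 \cos{\left(6 \right)}}{13 e^{4}} - \frac{6 \sin{\left(6 \right)}}{13 e^{4}}.
Integral = F(0) - F(-2) = - \frac{9}{13} + \frac{6 \sin{\left(6 \right)}}{13 e^{4}} + \frac{9 \cos{\left(6 \right)}}{13 e^{4}}.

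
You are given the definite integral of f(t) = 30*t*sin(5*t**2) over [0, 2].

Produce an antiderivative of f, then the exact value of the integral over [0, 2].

Antiderivative: F(t) = -3*cos(5*t**2); value = 3 - 3*cos(20)

The substitution u = 5*t**2 works: f is exactly (dF/du)*(du/dt) for that inner function.
F(t) = -3*cos(5*t**2) is an antiderivative of f.
Check: d/dt[-3*cos(5*t**2)] = 30*t*sin(5*t**2) = f(t).
F(2) = -3*cos(20); F(0) = -3.
Integral = F(2) - F(0) = 3 - 3*cos(20).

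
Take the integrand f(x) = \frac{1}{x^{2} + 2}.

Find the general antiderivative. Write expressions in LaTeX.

F(x) = \frac{\sqrt{2} \operatorname{atan}{\left(\frac{\sqrt{2} x}{2} \right)}}{2} + C

Whatever form F(x) takes, F'(x) = f(x) is non-negotiable.
Check: d/dx[\frac{\sqrt{2} \operatorname{atan}{\left(\frac{\sqrt{2} x}{2} \right)}}{2}] = \frac{1}{x^{2} + 2} = f(x).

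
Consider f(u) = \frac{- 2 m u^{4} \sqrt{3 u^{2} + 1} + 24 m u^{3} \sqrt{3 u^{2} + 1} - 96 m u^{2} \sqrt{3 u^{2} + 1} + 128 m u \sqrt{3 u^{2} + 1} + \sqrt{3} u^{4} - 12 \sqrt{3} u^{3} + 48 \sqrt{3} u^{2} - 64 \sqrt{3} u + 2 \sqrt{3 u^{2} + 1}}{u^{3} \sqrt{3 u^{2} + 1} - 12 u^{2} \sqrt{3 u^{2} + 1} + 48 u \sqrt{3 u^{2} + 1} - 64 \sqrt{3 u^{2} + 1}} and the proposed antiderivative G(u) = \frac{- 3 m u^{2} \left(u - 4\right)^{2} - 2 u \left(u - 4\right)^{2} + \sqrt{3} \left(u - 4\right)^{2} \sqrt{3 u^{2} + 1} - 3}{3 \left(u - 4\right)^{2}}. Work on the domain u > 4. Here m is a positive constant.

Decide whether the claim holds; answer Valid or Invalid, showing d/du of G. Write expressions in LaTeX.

d/du[G] = \frac{- 6 m u^{4} \sqrt{3 u^{2} + 1} + 72 m u^{3} \sqrt{3 u^{2} + 1} - 288 m u^{2} \sqrt{3 u^{2} + 1} + 384 m u \sqrt{3 u^{2} + 1} + 3 \sqrt{3} u^{4} - 2 u^{3} \sqrt{3 u^{2} + 1} - 36 \sqrt{3} u^{3} + 24 u^{2} \sqrt{3 u^{2} + 1} + 144 \sqrt{3} u^{2} - 96 u \sqrt{3 u^{2} + 1} - 192 \sqrt{3} u + 134 \sqrt{3 u^{2} + 1}}{3 u^{3} \sqrt{3 u^{2} + 1} - 36 u^{2} \sqrt{3 u^{2} + 1} + 144 u \sqrt{3 u^{2} + 1} - 192 \sqrt{3 u^{2} + 1}}
d/du[G] - f(u) = - \frac{2}{3} != 0.

Invalid: d/du[G] - f = - \frac{2}{3}, which is not 0.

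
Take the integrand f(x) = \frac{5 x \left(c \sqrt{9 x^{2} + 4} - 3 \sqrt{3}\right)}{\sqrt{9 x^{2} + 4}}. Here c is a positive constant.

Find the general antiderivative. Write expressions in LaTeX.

F(x) = \frac{5 \left(3 c x^{2} - 2 \sqrt{3} \sqrt{9 x^{2} + 4}\right)}{6} + C

A candidate is checked by its d/dx: the result must match f(x).
Check: d/dx[\frac{5 \left(3 c x^{2} - 2 \sqrt{3} \sqrt{9 x^{2} + 4}\right)}{6}] = \frac{5 c x \sqrt{9 x^{2} + 4} - 15 \sqrt{3} x}{\sqrt{9 x^{2} + 4}}, which equals f(x).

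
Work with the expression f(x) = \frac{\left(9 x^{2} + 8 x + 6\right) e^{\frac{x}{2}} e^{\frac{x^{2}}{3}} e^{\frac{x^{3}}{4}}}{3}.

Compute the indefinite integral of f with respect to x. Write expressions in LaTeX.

The substitution u = \frac{x^{3}}{4} + \frac{x^{2}}{3} + \frac{x}{2} works: f is exactly (dF/du)*(du/dx) for that inner function.
Check: d/dx[4 e^{\frac{x^{3}}{4} + \frac{x^{2}}{3} + \frac{x}{2}}] = 3 x^{2} e^{\frac{x}{2}} e^{\frac{x^{2}}{3}} e^{\frac{x^{3}}{4}} + \frac{8 x e^{\frac{x}{2}} e^{\frac{x^{2}}{3}} e^{\frac{x^{3}}{4}}}{3} + 2 e^{\frac{x}{2}} e^{\frac{x^{2}}{3}} e^{\frac{x^{3}}{4}}, which equals f(x).

F(x) = 4 e^{\frac{x^{3}}{4} + \frac{x^{2}}{3} + \frac{x}{2}} + C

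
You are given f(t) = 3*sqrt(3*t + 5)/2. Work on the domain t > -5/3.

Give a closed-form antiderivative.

A first test for any F(t): its t-derivative must equal f(t) identically.
Check: d/dt[t*sqrt(3*t + 5) + 5*sqrt(3*t + 5)/3] = (9*t + 15)/(2*sqrt(3*t + 5)), which equals f(t).

An antiderivative is F(t) = t*sqrt(3*t + 5) + 5*sqrt(3*t + 5)/3.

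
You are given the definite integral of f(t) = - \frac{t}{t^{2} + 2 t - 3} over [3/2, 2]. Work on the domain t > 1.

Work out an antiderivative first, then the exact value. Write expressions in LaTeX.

The denominator factors as \left(t - 1\right) \left(t + 3\right); partial fractions split f into directly integrable pieces: - \frac{3}{4 \left(t + 3\right)} - \frac{1}{4 \left(t - 1\right)}.
F(t) = - \frac{\log{\left(t - 1 \right)}}{4} - \frac{3 \log{\left(t + 3 \right)}}{4} is an antiderivative of f.
Check: d/dt[- \frac{\log{\left(t - 1 \right)}}{4} - \frac{3 \log{\left(t + 3 \right)}}{4}] = - \frac{t}{t^{2} + 2 t - 3} = f(t).
F(2) = - \frac{3 \log{\left(5 \right)}}{4}; F(3/2) = - \frac{3 \log{\left(\frac{9}{2} \right)}}{4} + \frac{\log{\left(2 \right)}}{4}.
Integral = F(2) - F(3/2) = - \frac{3 \log{\left(5 \right)}}{4} - \frac{\log{\left(2 \right)}}{4} + \frac{3 \log{\left(\frac{9}{2} \right)}}{4}.

Antiderivative: F(t) = - \frac{\log{\left(t - 1 \right)}}{4} - \frac{3 \log{\left(t + 3 \right)}}{4}; value = - \frac{3 \log{\left(5 \right)}}{4} - \frac{\log{\left(2 \right)}}{4} + \frac{3 \log{\left(\frac{9}{2} \right)}}{4}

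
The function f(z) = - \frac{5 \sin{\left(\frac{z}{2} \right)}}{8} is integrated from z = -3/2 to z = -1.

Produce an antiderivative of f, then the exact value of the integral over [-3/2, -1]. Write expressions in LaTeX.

Antiderivative: F(z) = \frac{5 \cos{\left(\frac{z}{2} \right)}}{4}; value = - \frac{5 \cos{\left(\frac{3}{4} \right)}}{4} + \frac{5 \cos{\left(\frac{1}{2} \right)}}{4}

Recover f(z) by differentiating a candidate F(z); any mismatch rules it out.
F(z) = \frac{5 \cos{\left(\frac{z}{2} \right)}}{4} is an antiderivative of f.
Check: d/dz[\frac{5 \cos{\left(\frac{z}{2} \right)}}{4}] = - \frac{5 \sin{\left(\frac{z}{2} \right)}}{8} = f(z).
F(-1) = \frac{5 \cos{\left(\frac{1}{2} \right)}}{4}; F(-3/2) = \frac{5 \cos{\left(\frac{3}{4} \right)}}{4}.
Integral = F(-1) - F(-3/2) = - \frac{5 \cos{\left(\frac{3}{4} \right)}}{4} + \frac{5 \cos{\left(\frac{1}{2} \right)}}{4}.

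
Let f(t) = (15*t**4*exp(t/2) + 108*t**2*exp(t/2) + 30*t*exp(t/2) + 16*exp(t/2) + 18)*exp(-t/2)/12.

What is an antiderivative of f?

A candidate is checked by its d/dt: the result must match f(t).
Check: d/dt[t**5/4 + 3*t**3 + 5*t**2/4 + 4*t/3 - 3*exp(-t/2)] = (15*t**4*exp(t/2) + 108*t**2*exp(t/2) + 30*t*exp(t/2) + 16*exp(t/2) + 18)*exp(-t/2)/12 = f(t).

An antiderivative is F(t) = t**5/4 + 3*t**3 + 5*t**2/4 + 4*t/3 - 3*exp(-t/2).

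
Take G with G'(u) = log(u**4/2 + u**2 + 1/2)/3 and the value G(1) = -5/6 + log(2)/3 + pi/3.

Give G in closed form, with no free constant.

G(u) = u*log(u**4/2 + u**2 + 1/2)/3 - 4*u/3 + 4*atan(u)/3 + 1/2

The proposed G(u) is checked by its d/du: the result must match the given G'(u).
A general antiderivative is u*log(u**4/2 + u**2 + 1/2)/3 - 4*u/3 + 4*atan(u)/3 + C.
The condition gives C = -5/6 + log(2)/3 + pi/3 - (-4/3 + log(2)/3 + pi/3) = 1/2.
So G(u) = u*log(u**4/2 + u**2 + 1/2)/3 - 4*u/3 + 4*atan(u)/3 + 1/2.
Check: d/du[u*log(u**4/2 + u**2 + 1/2)/3 - 4*u/3 + 4*atan(u)/3 + 1/2] = log(u**4/2 + u**2 + 1/2)/3 = G'(u).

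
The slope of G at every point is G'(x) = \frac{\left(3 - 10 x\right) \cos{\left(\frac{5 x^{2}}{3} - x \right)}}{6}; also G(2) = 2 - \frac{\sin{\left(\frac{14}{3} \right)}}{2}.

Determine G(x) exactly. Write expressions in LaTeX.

G(x) = - \frac{\sin{\left(\frac{5 x^{2}}{3} - x \right)} - 4}{2}

The substitution u = \frac{5 x^{2}}{3} - x works: G'(x) is exactly (dG/du)*(du/dx) for that inner function.
A general antiderivative is - \frac{\sin{\left(\frac{5 x^{2}}{3} - x \right)}}{2} + C.
The condition gives C = 2 - \frac{\sin{\left(\frac{14}{3} \right)}}{2} - (- \frac{\sin{\left(\frac{14}{3} \right)}}{2}) = 2.
So G(x) = - \frac{\sin{\left(\frac{5 x^{2}}{3} - x \right)} - 4}{2}.
Check: d/dx[- \frac{\sin{\left(\frac{5 x^{2}}{3} - x \right)} - 4}{2}] = - \frac{5 x \cos{\left(\frac{5 x^{2}}{3} - x \right)}}{3} + \frac{\cos{\left(\frac{5 x^{2}}{3} - x \right)}}{2}, which equals G'(x).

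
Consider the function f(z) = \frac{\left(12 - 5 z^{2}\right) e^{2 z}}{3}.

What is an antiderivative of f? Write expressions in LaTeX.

f has the shape u'v + uv' for u = - \frac{5 z^{2}}{6} + \frac{5 z}{6} + \frac{19}{12} and v = e^{2 z} — it is the derivative of the product u*v.
Check: d/dz[- \frac{5 z^{2} e^{2 z}}{6} + \frac{5 z e^{2 z}}{6} + \frac{19 e^{2 z}}{12}] = - \frac{5 z^{2} e^{2 z}}{3} + 4 e^{2 z}, which equals f(z).

An antiderivative is F(z) = - \frac{5 z^{2} e^{2 z}}{6} + \frac{5 z e^{2 z}}{6} + \frac{19 e^{2 z}}{12}.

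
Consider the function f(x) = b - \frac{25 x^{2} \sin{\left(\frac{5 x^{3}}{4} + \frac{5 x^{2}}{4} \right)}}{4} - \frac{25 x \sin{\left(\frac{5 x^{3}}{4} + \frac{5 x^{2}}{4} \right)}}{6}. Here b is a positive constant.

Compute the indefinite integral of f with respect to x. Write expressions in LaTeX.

Integrate term by term and add the pieces.
Check: d/dx[b x + \frac{5 \cos{\left(\frac{5 x^{3}}{4} + \frac{5 x^{2}}{4} \right)}}{3}] = b - \frac{25 x^{2} \sin{\left(\frac{5 x^{3}}{4} + \frac{5 x^{2}}{4} \right)}}{4} - \frac{25 x \sin{\left(\frac{5 x^{3}}{4} + \frac{5 x^{2}}{4} \right)}}{6} = f(x).

F(x) = b x + \frac{5 \cos{\left(\frac{5 x^{3}}{4} + \frac{5 x^{2}}{4} \right)}}{3} + C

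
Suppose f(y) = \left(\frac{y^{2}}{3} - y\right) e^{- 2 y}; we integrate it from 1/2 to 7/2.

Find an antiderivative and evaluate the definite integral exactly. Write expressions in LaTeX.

Antiderivative: F(y) = \frac{\left(- y^{2} + 2 y + 1\right) e^{- 2 y}}{6}; value = - \frac{7}{24 e} - \frac{17}{24 e^{7}}

f has the shape u'v + uv' for u = - \frac{y^{2}}{6} + \frac{y}{3} + \frac{1}{6} and v = e^{- 2 y} — it is the derivative of the product u*v.
F(y) = \frac{\left(- y^{2} + 2 y + 1\right) e^{- 2 y}}{6} is an antiderivative of f.
Check: d/dy[\frac{\left(- y^{2} + 2 y + 1\right) e^{- 2 y}}{6}] = \frac{\left(y^{2} - 3 y\right) e^{- 2 y}}{3}, which equals f(y).
F(7/2) = - \frac{17}{24 e^{7}}; F(1/2) = \frac{7}{24 e}.
Integral = F(7/2) - F(1/2) = - \frac{7}{24 e} - \frac{17}{24 e^{7}}.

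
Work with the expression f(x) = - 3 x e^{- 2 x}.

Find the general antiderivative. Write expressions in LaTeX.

F(x) = \frac{\left(6 x + 3\right) e^{- 2 x}}{4} + C

Recognize the product-rule pattern: f = u'v + uv' with u = \frac{3 x}{2} + \frac{3}{4}, v = e^{- 2 x}, so integration by parts undoes it.
Check: d/dx[\frac{\left(6 x + 3\right) e^{- 2 x}}{4}] = - 3 x e^{- 2 x} = f(x).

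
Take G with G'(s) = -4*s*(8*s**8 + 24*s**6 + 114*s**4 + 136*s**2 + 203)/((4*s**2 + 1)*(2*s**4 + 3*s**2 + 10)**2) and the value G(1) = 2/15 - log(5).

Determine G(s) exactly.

The proposed G(s) is checked by its d/ds: the result must match the given G'(s).
A general antiderivative is -log(4*s**2 + 1) + 1/(s**4 + 3*s**2/2 + 5) + C.
The condition gives C = 2/15 - log(5) - (2/15 - log(5)) = 0.
So G(s) = -(2*s**4*log(4*s**2 + 1) + 3*s**2*log(4*s**2 + 1) + 10*log(4*s**2 + 1) - 2)/(2*s**4 + 3*s**2 + 10).
Check: d/ds[-(2*s**4*log(4*s**2 + 1) + 3*s**2*log(4*s**2 + 1) + 10*log(4*s**2 + 1) - 2)/(2*s**4 + 3*s**2 + 10)] = (-32*s**9 - 96*s**7 - 456*s**5 - 544*s**3 - 812*s)/(16*s**10 + 52*s**8 + 208*s**6 + 289*s**4 + 460*s**2 + 100), which equals G'(s).

G(s) = -(2*s**4*log(4*s**2 + 1) + 3*s**2*log(4*s**2 + 1) + 10*log(4*s**2 + 1) - 2)/(2*s**4 + 3*s**2 + 10)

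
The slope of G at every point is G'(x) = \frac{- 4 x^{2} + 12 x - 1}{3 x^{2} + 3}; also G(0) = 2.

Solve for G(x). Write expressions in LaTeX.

The proposed G(x) is checked by its d/dx: the result must match the given G'(x).
A general antiderivative is - \frac{4 x}{3} + 2 \log{\left(x^{2} + 1 \right)} + \operatorname{atan}{\left(x \right)} + C.
The condition gives C = 2 - (0) = 2.
So G(x) = - \frac{4 x}{3} + 2 \log{\left(x^{2} + 1 \right)} + \operatorname{atan}{\left(x \right)} + 2.
Check: d/dx[- \frac{4 x}{3} + 2 \log{\left(x^{2} + 1 \right)} + \operatorname{atan}{\left(x \right)} + 2] = \frac{- 4 x^{2} + 12 x - 1}{3 x^{2} + 3} = G'(x).

G(x) = - \frac{4 x}{3} + 2 \log{\left(x^{2} + 1 \right)} + \operatorname{atan}{\left(x \right)} + 2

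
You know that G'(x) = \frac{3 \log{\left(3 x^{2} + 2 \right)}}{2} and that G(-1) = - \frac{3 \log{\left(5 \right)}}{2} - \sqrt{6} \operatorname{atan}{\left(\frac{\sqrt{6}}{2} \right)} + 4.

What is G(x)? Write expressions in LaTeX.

G(x) = \frac{3 x \log{\left(3 x^{2} + 2 \right)} - 6 x + 2 \sqrt{6} \operatorname{atan}{\left(\frac{\sqrt{6} x}{2} \right)} + 2}{2}

For G(x) to be correct, d/dx[G] must agree with the stated G'(x) identically.
A general antiderivative is \frac{3 x \log{\left(3 x^{2} + 2 \right)}}{2} - 3 x + \sqrt{6} \operatorname{atan}{\left(\frac{\sqrt{6} x}{2} \right)} + C.
The condition gives C = - \frac{3 \log{\left(5 \right)}}{2} - \sqrt{6} \operatorname{atan}{\left(\frac{\sqrt{6}}{2} \right)} + 4 - (- \frac{3 \log{\left(5 \right)}}{2} - \sqrt{6} \operatorname{atan}{\left(\frac{\sqrt{6}}{2} \right)} + 3) = 1.
So G(x) = \frac{3 x \log{\left(3 x^{2} + 2 \right)} - 6 x + 2 \sqrt{6} \operatorname{atan}{\left(\frac{\sqrt{6} x}{2} \right)} + 2}{2}.
Check: d/dx[\frac{3 x \log{\left(3 x^{2} + 2 \right)} - 6 x + 2 \sqrt{6} \operatorname{atan}{\left(\frac{\sqrt{6} x}{2} \right)} + 2}{2}] = \frac{3 \log{\left(3 x^{2} + 2 \right)}}{2} = G'(x).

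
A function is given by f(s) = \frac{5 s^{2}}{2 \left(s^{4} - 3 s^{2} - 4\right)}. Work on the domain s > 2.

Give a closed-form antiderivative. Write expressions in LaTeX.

The denominator factors as 2 \left(s - 2\right) \left(s + 2\right) \left(s^{2} + 1\right); partial fractions split f into directly integrable pieces: \frac{1}{2 \left(s^{2} + 1\right)} - \frac{1}{2 \left(s + 2\right)} + \frac{1}{2 \left(s - 2\right)}.
Check: d/ds[\frac{\log{\left(s - 2 \right)}}{2} - \frac{\log{\left(s + 2 \right)}}{2} + \frac{\operatorname{atan}{\left(s \right)}}{2}] = \frac{5 s^{2}}{2 s^{4} - 6 s^{2} - 8}, which equals f(s).

An antiderivative is F(s) = \frac{\log{\left(s - 2 \right)}}{2} - \frac{\log{\left(s + 2 \right)}}{2} + \frac{\operatorname{atan}{\left(s \right)}}{2}.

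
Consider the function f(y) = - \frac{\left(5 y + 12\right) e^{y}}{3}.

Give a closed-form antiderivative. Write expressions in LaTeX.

Recognize the product-rule pattern: f = u'v + uv' with u = - \frac{5 y}{3} - \frac{7}{3}, v = e^{y}, so integration by parts undoes it.
Check: d/dy[\frac{\left(- 5 y - 7\right) e^{y}}{3}] = - \frac{5 y e^{y}}{3} - 4 e^{y}, which equals f(y).

An antiderivative is F(y) = \frac{\left(- 5 y - 7\right) e^{y}}{3}.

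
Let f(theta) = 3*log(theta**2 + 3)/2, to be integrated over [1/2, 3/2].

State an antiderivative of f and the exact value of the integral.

Any candidate F(theta) must reproduce f(theta) exactly when differentiated.
F(theta) = 3*(theta*log(theta**2 + 3) - 2*theta + 2*sqrt(3)*atan(sqrt(3)*theta/3))/2 is an antiderivative of f.
Check: d/dtheta[3*(theta*log(theta**2 + 3) - 2*theta + 2*sqrt(3)*atan(sqrt(3)*theta/3))/2] = 3*log(theta**2 + 3)/2 = f(theta).
F(3/2) = -9/2 + 3*sqrt(3)*atan(sqrt(3)/2) + 9*log(21/4)/4; F(1/2) = -3/2 + 3*log(13/4)/4 + 3*sqrt(3)*atan(sqrt(3)/6).
Integral = F(3/2) - F(1/2) = -3 - 3*sqrt(3)*atan(sqrt(3)/6) - 3*log(13/4)/4 + 3*sqrt(3)*atan(sqrt(3)/2) + 9*log(21/4)/4.

Antiderivative: F(theta) = 3*(theta*log(theta**2 + 3) - 2*theta + 2*sqrt(3)*atan(sqrt(3)*theta/3))/2; value = -3 - 3*sqrt(3)*atan(sqrt(3)/6) - 3*log(13/4)/4 + 3*sqrt(3)*atan(sqrt(3)/2) + 9*log(21/4)/4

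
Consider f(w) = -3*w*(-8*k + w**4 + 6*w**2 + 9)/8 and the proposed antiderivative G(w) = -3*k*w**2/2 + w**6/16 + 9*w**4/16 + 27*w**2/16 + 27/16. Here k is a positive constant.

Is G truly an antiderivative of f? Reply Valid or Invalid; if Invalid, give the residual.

Invalid: d/dw[G] - f = -6*k*w + 3*w**5/4 + 9*w**3/2 + 27*w/4, which is not 0.

d/dw[G] = -3*k*w + 3*w**5/8 + 9*w**3/4 + 27*w/8
d/dw[G] - f(w) = -6*k*w + 3*w**5/4 + 9*w**3/2 + 27*w/4 != 0.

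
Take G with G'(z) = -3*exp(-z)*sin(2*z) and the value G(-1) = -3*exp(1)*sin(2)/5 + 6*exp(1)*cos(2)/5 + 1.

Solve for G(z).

Check a candidate G(z) by differentiating: d/dz[G] must match the given G'(z).
A general antiderivative is 3*exp(-z)*sin(2*z)/5 + 6*exp(-z)*cos(2*z)/5 + C.
The condition gives C = -3*exp(1)*sin(2)/5 + 6*exp(1)*cos(2)/5 + 1 - (-3*exp(1)*sin(2)/5 + 6*exp(1)*cos(2)/5) = 1.
So G(z) = (5*exp(z) + 3*sin(2*z) + 6*cos(2*z))*exp(-z)/5.
Check: d/dz[(5*exp(z) + 3*sin(2*z) + 6*cos(2*z))*exp(-z)/5] = -3*exp(-z)*sin(2*z) = G'(z).

G(z) = (5*exp(z) + 3*sin(2*z) + 6*cos(2*z))*exp(-z)/5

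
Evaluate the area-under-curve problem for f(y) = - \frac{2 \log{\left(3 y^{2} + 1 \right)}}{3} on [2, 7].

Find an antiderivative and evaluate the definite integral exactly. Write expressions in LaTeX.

A first test for any F(y): its y-derivative must equal f(y) identically.
F(y) = - \frac{2 y \log{\left(3 y^{2} + 1 \right)}}{3} + \frac{4 y}{3} - \frac{4 \sqrt{3} \operatorname{atan}{\left(\sqrt{3} y \right)}}{9} is an antiderivative of f.
Check: d/dy[- \frac{2 y \log{\left(3 y^{2} + 1 \right)}}{3} + \frac{4 y}{3} - \frac{4 \sqrt{3} \operatorname{atan}{\left(\sqrt{3} y \right)}}{9}] = - \frac{2 \log{\left(3 y^{2} + 1 \right)}}{3} = f(y).
F(7) = - \frac{14 \log{\left(148 \right)}}{3} - \frac{4 \sqrt{3} \operatorname{atan}{\left(7 \sqrt{3} \right)}}{9} + \frac{28}{3}; F(2) = - \frac{4 \log{\left(13 \right)}}{3} - \frac{4 \sqrt{3} \operatorname{atan}{\left(2 \sqrt{3} \right)}}{9} + \frac{8}{3}.
Integral = F(7) - F(2) = - \frac{14 \log{\left(148 \right)}}{3} - \frac{4 \sqrt{3} \operatorname{atan}{\left(7 \sqrt{3} \right)}}{9} + \frac{4 \sqrt{3} \operatorname{atan}{\left(2 \sqrt{3} \right)}}{9} + \frac{4 \log{\left(13 \right)}}{3} + \frac{20}{3}.

Antiderivative: F(y) = - \frac{2 y \log{\left(3 y^{2} + 1 \right)}}{3} + \frac{4 y}{3} - \frac{4 \sqrt{3} \operatorname{atan}{\left(\sqrt{3} y \right)}}{9}; value = - \frac{14 \log{\left(148 \right)}}{3} - \frac{4 \sqrt{3} \operatorname{atan}{\left(7 \sqrt{3} \right)}}{9} + \frac{4 \sqrt{3} \operatorname{atan}{\left(2 \sqrt{3} \right)}}{9} + \frac{4 \log{\left(13 \right)}}{3} + \frac{20}{3}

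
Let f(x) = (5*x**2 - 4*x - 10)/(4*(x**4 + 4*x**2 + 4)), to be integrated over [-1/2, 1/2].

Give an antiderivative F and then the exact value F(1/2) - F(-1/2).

Antiderivative: F(x) = (2 - 5*x)/(4*x**2 + 8); value = -5/9

f has the shape u'v + uv' for u = 1/(2*x**2 + 4) and v = 1 - 5*x/2 — it is the derivative of the product u*v.
F(x) = (2 - 5*x)/(4*x**2 + 8) is an antiderivative of f.
Check: d/dx[(2 - 5*x)/(4*x**2 + 8)] = (5*x**2 - 4*x - 10)/(4*x**4 + 16*x**2 + 16), which equals f(x).
F(1/2) = -1/18; F(-1/2) = 1/2.
Integral = F(1/2) - F(-1/2) = -5/9.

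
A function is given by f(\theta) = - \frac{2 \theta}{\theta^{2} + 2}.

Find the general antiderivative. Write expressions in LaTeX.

F(\theta) = - \log{\left(\theta^{2} + 2 \right)} + C

The substitution u = \theta^{2} + 2 works: f is exactly (dF/du)*(du/d\theta) for that inner function.
Check: d/d\theta[- \log{\left(\theta^{2} + 2 \right)}] = - \frac{2 \theta}{\theta^{2} + 2} = f(\theta).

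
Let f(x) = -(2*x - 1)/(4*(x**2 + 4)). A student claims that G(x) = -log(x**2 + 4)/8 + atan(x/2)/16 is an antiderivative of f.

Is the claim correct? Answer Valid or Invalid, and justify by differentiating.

d/dx[G] = (1 - 2*x)/(8*x**2 + 32)
d/dx[G] - f(x) = (2*x - 1)/(8*x**2 + 32) != 0.

Invalid: d/dx[G] - f = (2*x - 1)/(8*x**2 + 32), which is not 0.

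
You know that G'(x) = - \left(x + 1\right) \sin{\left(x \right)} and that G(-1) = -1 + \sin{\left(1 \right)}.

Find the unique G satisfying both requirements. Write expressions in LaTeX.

The proposed G(x) is checked by its d/dx: the result must match the given G'(x).
A general antiderivative is x \cos{\left(x \right)} - \sin{\left(x \right)} + \cos{\left(x \right)} + C.
The condition gives C = -1 + \sin{\left(1 \right)} - (\sin{\left(1 \right)}) = -1.
So G(x) = x \cos{\left(x \right)} - \sin{\left(x \right)} + \cos{\left(x \right)} - 1.
Check: d/dx[x \cos{\left(x \right)} - \sin{\left(x \right)} + \cos{\left(x \right)} - 1] = - x \sin{\left(x \right)} - \sin{\left(x \right)}, which equals G'(x).

G(x) = x \cos{\left(x \right)} - \sin{\left(x \right)} + \cos{\left(x \right)} - 1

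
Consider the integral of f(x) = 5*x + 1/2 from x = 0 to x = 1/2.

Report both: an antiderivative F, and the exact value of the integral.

Antiderivative: F(x) = 5*x**2/2 + x/2; value = 7/8

A first test for any F(x): its x-derivative must equal f(x) identically.
F(x) = 5*x**2/2 + x/2 is an antiderivative of f.
Check: d/dx[5*x**2/2 + x/2] = 5*x + 1/2 = f(x).
F(1/2) = 7/8; F(0) = 0.
Integral = F(1/2) - F(0) = 7/8.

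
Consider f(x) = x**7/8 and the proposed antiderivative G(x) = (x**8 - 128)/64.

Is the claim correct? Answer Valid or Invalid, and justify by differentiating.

d/dx[G] = x**7/8
This equals f(x) exactly, so the claim holds.

Valid. The derivative of G reproduces f.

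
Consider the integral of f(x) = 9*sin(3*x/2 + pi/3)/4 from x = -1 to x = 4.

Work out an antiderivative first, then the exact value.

Antiderivative: F(x) = -3*cos(3*x/2 + pi/3)/2; value = -3*cos(pi/3 + 6)/2 + 3*sin(pi/6 + 3/2)/2

For F(x) to be correct the identity F'(x) - f(x) = 0 must hold.
F(x) = -3*cos(3*x/2 + pi/3)/2 is an antiderivative of f.
Check: d/dx[-3*cos(3*x/2 + pi/3)/2] = 9*sin(3*x/2 + pi/3)/4 = f(x).
F(4) = -3*cos(pi/3 + 6)/2; F(-1) = -3*sin(pi/6 + 3/2)/2.
Integral = F(4) - F(-1) = -3*cos(pi/3 + 6)/2 + 3*sin(pi/6 + 3/2)/2.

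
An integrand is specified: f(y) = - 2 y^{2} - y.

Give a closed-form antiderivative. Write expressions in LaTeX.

An antiderivative is F(y) = - \frac{y^{2} \left(4 y + 3\right)}{6}.

The integrand splits into summands that can be handled one at a time.
Check: d/dy[- \frac{y^{2} \left(4 y + 3\right)}{6}] = - 2 y^{2} - y = f(y).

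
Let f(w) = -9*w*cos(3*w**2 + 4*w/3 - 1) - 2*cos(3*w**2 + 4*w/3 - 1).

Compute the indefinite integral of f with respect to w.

F(w) = -3*sin(3*w**2 + 4*w/3 - 1)/2 + C

f matches the chain-rule pattern g'(h)*h' with inner function h(w) = 3*w**2 + 4*w/3 - 1; substituting u = h(w) collapses the integral.
Check: d/dw[-3*sin(3*w**2 + 4*w/3 - 1)/2] = -9*w*cos(3*w**2 + 4*w/3 - 1) - 2*cos(3*w**2 + 4*w/3 - 1) = f(w).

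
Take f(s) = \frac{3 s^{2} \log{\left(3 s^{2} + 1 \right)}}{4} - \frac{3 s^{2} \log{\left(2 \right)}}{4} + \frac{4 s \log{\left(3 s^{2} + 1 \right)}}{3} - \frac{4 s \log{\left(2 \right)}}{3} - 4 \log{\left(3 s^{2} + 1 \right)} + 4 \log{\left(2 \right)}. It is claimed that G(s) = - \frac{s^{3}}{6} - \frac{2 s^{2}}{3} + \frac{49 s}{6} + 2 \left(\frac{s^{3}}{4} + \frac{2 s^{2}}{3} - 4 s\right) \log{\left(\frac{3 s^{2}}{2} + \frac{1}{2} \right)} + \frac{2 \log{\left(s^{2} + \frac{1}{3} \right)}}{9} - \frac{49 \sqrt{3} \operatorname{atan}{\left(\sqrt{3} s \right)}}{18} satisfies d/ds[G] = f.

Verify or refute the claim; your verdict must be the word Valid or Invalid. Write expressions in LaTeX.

d/ds[G] = \frac{27 s^{4} \log{\left(3 s^{2} + 1 \right)} - 27 s^{4} \log{\left(2 \right)} + 9 s^{4} + 48 s^{3} \log{\left(3 s^{2} + 1 \right)} - 48 s^{3} \log{\left(2 \right)} + 24 s^{3} - 135 s^{2} \log{\left(3 s^{2} + 1 \right)} - 144 s^{2} + 135 s^{2} \log{\left(2 \right)} + 16 s \log{\left(3 s^{2} + 1 \right)} - 16 s \log{\left(2 \right)} - 48 \log{\left(3 s^{2} + 1 \right)} + 48 \log{\left(2 \right)}}{18 s^{2} + 6}
d/ds[G] - f(s) = \frac{27 s^{4} \log{\left(3 s^{2} + 1 \right)} - 27 s^{4} \log{\left(2 \right)} + 18 s^{4} + 48 s^{3} \log{\left(3 s^{2} + 1 \right)} - 48 s^{3} \log{\left(2 \right)} + 48 s^{3} - 135 s^{2} \log{\left(3 s^{2} + 1 \right)} - 288 s^{2} + 135 s^{2} \log{\left(2 \right)} + 16 s \log{\left(3 s^{2} + 1 \right)} - 16 s \log{\left(2 \right)} - 48 \log{\left(3 s^{2} + 1 \right)} + 48 \log{\left(2 \right)}}{36 s^{2} + 12} != 0.

Invalid: d/ds[G] - f = \frac{27 s^{4} \log{\left(3 s^{2} + 1 \right)} - 27 s^{4} \log{\left(2 \right)} + 18 s^{4} + 48 s^{3} \log{\left(3 s^{2} + 1 \right)} - 48 s^{3} \log{\left(2 \right)} + 48 s^{3} - 135 s^{2} \log{\left(3 s^{2} + 1 \right)} - 288 s^{2} + 135 s^{2} \log{\left(2 \right)} + 16 s \log{\left(3 s^{2} + 1 \right)} - 16 s \log{\left(2 \right)} - 48 \log{\left(3 s^{2} + 1 \right)} + 48 \log{\left(2 \right)}}{36 s^{2} + 12}, which is not 0.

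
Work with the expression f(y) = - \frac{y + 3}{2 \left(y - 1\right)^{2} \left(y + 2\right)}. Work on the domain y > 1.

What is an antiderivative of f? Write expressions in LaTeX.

The denominator factors as 2 \left(y - 1\right)^{2} \left(y + 2\right); partial fractions split f into directly integrable pieces: - \frac{1}{18 \left(y + 2\right)} + \frac{1}{18 \left(y - 1\right)} - \frac{2}{3 \left(y - 1\right)^{2}}.
Check: d/dy[- \frac{- y \log{\left(y - 1 \right)} + y \log{\left(y + 2 \right)} + \log{\left(y - 1 \right)} - \log{\left(y + 2 \right)} - 12}{18 \left(y - 1\right)}] = \frac{- y - 3}{2 y^{3} - 6 y + 4}, which equals f(y).

An antiderivative is F(y) = - \frac{- y \log{\left(y - 1 \right)} + y \log{\left(y + 2 \right)} + \log{\left(y - 1 \right)} - \log{\left(y + 2 \right)} - 12}{18 \left(y - 1\right)}.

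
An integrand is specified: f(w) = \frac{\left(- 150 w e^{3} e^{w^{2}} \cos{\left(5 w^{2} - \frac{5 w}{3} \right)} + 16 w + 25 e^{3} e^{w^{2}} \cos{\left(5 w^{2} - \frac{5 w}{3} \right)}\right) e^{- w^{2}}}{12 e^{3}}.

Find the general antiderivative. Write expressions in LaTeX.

Any candidate F(w) must reproduce f(w) exactly when differentiated.
Check: d/dw[- \frac{2 e^{- w^{2} - 3}}{3} - \frac{5 \sin{\left(5 w^{2} - \frac{5 w}{3} \right)}}{4}] = \frac{\left(- 150 w e^{3} e^{w^{2}} \cos{\left(5 w^{2} - \frac{5 w}{3} \right)} + 16 w + 25 e^{3} e^{w^{2}} \cos{\left(5 w^{2} - \frac{5 w}{3} \right)}\right) e^{- w^{2}}}{12 e^{3}} = f(w).

F(w) = - \frac{2 e^{- w^{2} - 3}}{3} - \frac{5 \sin{\left(5 w^{2} - \frac{5 w}{3} \right)}}{4} + C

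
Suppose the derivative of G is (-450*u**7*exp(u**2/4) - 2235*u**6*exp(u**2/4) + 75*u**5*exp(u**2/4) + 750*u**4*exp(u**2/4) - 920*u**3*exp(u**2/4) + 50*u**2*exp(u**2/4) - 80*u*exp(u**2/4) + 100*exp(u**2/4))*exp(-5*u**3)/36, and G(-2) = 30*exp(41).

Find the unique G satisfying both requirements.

G(u) = 5*u*(3*u**4 + 15*u**3 - 4*u + 10)*exp(-5*u**3 + u**2/4)/18

Recognize the product-rule pattern: G'(u) = v'r + vr' with v = 5*u**5/6 + 25*u**4/6 - 10*u**2/9 + 25*u/9, r = exp(-5*u**3 + u**2/4), so integration by parts undoes it.
A general antiderivative is 5*(u**5/2 + 5*u**4/2 - 2*u**2/3 + 5*u/3)*exp(-5*u**3 + u**2/4)/3 + C.
The condition gives C = 30*exp(41) - (30*exp(41)) = 0.
So G(u) = 5*u*(3*u**4 + 15*u**3 - 4*u + 10)*exp(-5*u**3 + u**2/4)/18.
Check: d/du[5*u*(3*u**4 + 15*u**3 - 4*u + 10)*exp(-5*u**3 + u**2/4)/18] = -25*u**7*exp(u**2/4)*exp(-5*u**3)/2 - 745*u**6*exp(u**2/4)*exp(-5*u**3)/12 + 25*u**5*exp(u**2/4)*exp(-5*u**3)/12 + 125*u**4*exp(u**2/4)*exp(-5*u**3)/6 - 230*u**3*exp(u**2/4)*exp(-5*u**3)/9 + 25*u**2*exp(u**2/4)*exp(-5*u**3)/18 - 20*u*exp(u**2/4)*exp(-5*u**3)/9 + 25*exp(u**2/4)*exp(-5*u**3)/9, which equals G'(u).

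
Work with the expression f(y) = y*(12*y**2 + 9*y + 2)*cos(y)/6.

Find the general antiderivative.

Since d/dy undoes antidifferentiation here, F'(y) = f(y) is required of F(y).
Check: d/dy[(12*y**3*sin(y) + 9*y**2*sin(y) + 36*y**2*cos(y) - 70*y*sin(y) + 18*y*cos(y) - 18*sin(y) - 70*cos(y))/6] = 2*y**3*cos(y) + 3*y**2*cos(y)/2 + y*cos(y)/3, which equals f(y).

F(y) = (12*y**3*sin(y) + 9*y**2*sin(y) + 36*y**2*cos(y) - 70*y*sin(y) + 18*y*cos(y) - 18*sin(y) - 70*cos(y))/6 + C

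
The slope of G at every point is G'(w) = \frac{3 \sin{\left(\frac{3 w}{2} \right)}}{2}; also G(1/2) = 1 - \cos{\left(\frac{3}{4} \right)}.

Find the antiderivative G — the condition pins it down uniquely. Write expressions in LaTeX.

G(w) = 1 - \cos{\left(\frac{3 w}{2} \right)}

Check a candidate G(w) by differentiating: d/dw[G] must match the given G'(w).
A general antiderivative is - \cos{\left(\frac{3 w}{2} \right)} + C.
The condition gives C = 1 - \cos{\left(\frac{3}{4} \right)} - (- \cos{\left(\frac{3}{4} \right)}) = 1.
So G(w) = 1 - \cos{\left(\frac{3 w}{2} \right)}.
Check: d/dw[1 - \cos{\left(\frac{3 w}{2} \right)}] = \frac{3 \sin{\left(\frac{3 w}{2} \right)}}{2} = G'(w).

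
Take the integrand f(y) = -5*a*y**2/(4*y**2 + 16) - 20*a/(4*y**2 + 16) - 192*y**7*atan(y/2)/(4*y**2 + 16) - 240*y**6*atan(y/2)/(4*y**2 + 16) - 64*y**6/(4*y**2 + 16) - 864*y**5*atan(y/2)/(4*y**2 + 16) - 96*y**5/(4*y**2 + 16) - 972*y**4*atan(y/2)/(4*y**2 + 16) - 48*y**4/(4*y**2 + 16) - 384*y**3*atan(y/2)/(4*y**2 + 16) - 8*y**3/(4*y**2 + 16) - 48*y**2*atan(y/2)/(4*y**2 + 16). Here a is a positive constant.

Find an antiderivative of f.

The integrand splits into summands that can be handled one at a time.
Check: d/dy[-5*a*y/4 - 8*y**6*atan(y/2) - 12*y**5*atan(y/2) - 6*y**4*atan(y/2) - y**3*atan(y/2)] = (-5*a*y**2 - 20*a - 192*y**7*atan(y/2) - 240*y**6*atan(y/2) - 64*y**6 - 864*y**5*atan(y/2) - 96*y**5 - 972*y**4*atan(y/2) - 48*y**4 - 384*y**3*atan(y/2) - 8*y**3 - 48*y**2*atan(y/2))/(4*y**2 + 16), which equals f(y).

An antiderivative is F(y) = -5*a*y/4 - 8*y**6*atan(y/2) - 12*y**5*atan(y/2) - 6*y**4*atan(y/2) - y**3*atan(y/2).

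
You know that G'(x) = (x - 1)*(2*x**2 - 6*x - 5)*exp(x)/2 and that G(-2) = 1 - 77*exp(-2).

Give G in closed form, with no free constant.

G(x) = x**3*exp(x) - 7*x**2*exp(x) + 29*x*exp(x)/2 - 12*exp(x) + 1

Recognize the product-rule pattern: G'(x) = u'v + uv' with u = x**3 - 7*x**2 + 29*x/2 - 12, v = exp(x), so integration by parts undoes it.
A general antiderivative is (2*x**3 - 14*x**2 + 29*x - 24)*exp(x)/2 + C.
The condition gives C = 1 - 77*exp(-2) - (-77*exp(-2)) = 1.
So G(x) = x**3*exp(x) - 7*x**2*exp(x) + 29*x*exp(x)/2 - 12*exp(x) + 1.
Check: d/dx[x**3*exp(x) - 7*x**2*exp(x) + 29*x*exp(x)/2 - 12*exp(x) + 1] = x**3*exp(x) - 4*x**2*exp(x) + x*exp(x)/2 + 5*exp(x)/2, which equals G'(x).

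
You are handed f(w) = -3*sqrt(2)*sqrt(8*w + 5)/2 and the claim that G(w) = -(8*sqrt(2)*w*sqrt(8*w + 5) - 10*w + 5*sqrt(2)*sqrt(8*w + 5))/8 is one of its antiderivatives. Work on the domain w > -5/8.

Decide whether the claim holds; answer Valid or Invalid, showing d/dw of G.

d/dw[G] = (-48*sqrt(2)*w + 5*sqrt(8*w + 5) - 30*sqrt(2))/(4*sqrt(8*w + 5))
d/dw[G] - f(w) = 5/4 != 0.

Invalid: d/dw[G] - f = 5/4, which is not 0.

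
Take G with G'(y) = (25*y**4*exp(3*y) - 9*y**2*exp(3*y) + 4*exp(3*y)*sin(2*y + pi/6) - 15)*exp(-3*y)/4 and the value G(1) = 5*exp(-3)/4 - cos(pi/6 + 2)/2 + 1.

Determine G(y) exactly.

For G(y) to be correct, d/dy[G] must agree with the stated G'(y) identically.
A general antiderivative is 5*y**5/4 - 3*y**3/4 - cos(2*y + pi/6)/2 + 5*exp(-3*y)/4 + C.
The condition gives C = 5*exp(-3)/4 - cos(pi/6 + 2)/2 + 1 - (5*exp(-3)/4 - cos(pi/6 + 2)/2 + 1/2) = 1/2.
So G(y) = (5*y**5*exp(3*y) - 3*y**3*exp(3*y) - 2*exp(3*y)*cos(2*y + pi/6) + 2*exp(3*y) + 5)*exp(-3*y)/4.
Check: d/dy[(5*y**5*exp(3*y) - 3*y**3*exp(3*y) - 2*exp(3*y)*cos(2*y + pi/6) + 2*exp(3*y) + 5)*exp(-3*y)/4] = (25*y**4*exp(3*y) - 9*y**2*exp(3*y) + 4*exp(3*y)*sin(2*y + pi/6) - 15)*exp(-3*y)/4 = G'(y).

G(y) = (5*y**5*exp(3*y) - 3*y**3*exp(3*y) - 2*exp(3*y)*cos(2*y + pi/6) + 2*exp(3*y) + 5)*exp(-3*y)/4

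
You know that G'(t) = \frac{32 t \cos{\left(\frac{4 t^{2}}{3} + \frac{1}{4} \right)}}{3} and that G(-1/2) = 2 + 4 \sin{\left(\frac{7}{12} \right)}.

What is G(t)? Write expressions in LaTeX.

The substitution u = \frac{4 t^{2}}{3} + \frac{1}{4} works: G'(t) is exactly (dG/du)*(du/dt) for that inner function.
A general antiderivative is 4 \sin{\left(\frac{4 t^{2}}{3} + \frac{1}{4} \right)} + C.
The condition gives C = 2 + 4 \sin{\left(\frac{7}{12} \right)} - (4 \sin{\left(\frac{7}{12} \right)}) = 2.
So G(t) = 2 \left(2 \sin{\left(\frac{4 t^{2}}{3} + \frac{1}{4} \right)} + 1\right).
Check: d/dt[2 \left(2 \sin{\left(\frac{4 t^{2}}{3} + \frac{1}{4} \right)} + 1\right)] = \frac{32 t \cos{\left(\frac{4 t^{2}}{3} + \frac{1}{4} \right)}}{3} = G'(t).

G(t) = 2 \left(2 \sin{\left(\frac{4 t^{2}}{3} + \frac{1}{4} \right)} + 1\right)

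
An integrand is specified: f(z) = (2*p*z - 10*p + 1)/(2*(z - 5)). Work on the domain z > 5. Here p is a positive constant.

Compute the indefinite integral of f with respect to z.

F(z) = p*z + log(z - 5)/2 + C

A first test for any F(z): its z-derivative must equal f(z) identically.
Check: d/dz[p*z + log(z - 5)/2] = (2*p*z - 10*p + 1)/(2*z - 10), which equals f(z).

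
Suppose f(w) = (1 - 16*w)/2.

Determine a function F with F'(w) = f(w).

An antiderivative is F(w) = -4*w**2 + w/2.

Since d/dw undoes antidifferentiation here, F'(w) = f(w) is required of F(w).
Check: d/dw[-4*w**2 + w/2] = 1/2 - 8*w, which equals f(w).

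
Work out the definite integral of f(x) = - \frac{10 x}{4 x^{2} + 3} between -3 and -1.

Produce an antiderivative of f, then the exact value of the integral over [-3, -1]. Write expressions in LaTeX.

Antiderivative: F(x) = - \frac{5 \log{\left(4 x^{2} + 3 \right)}}{4}; value = - \frac{5 \log{\left(7 \right)}}{4} + \frac{5 \log{\left(39 \right)}}{4}

The substitution u = 4 x^{2} + 3 works: f is exactly (dF/du)*(du/dx) for that inner function.
F(x) = - \frac{5 \log{\left(4 x^{2} + 3 \right)}}{4} is an antiderivative of f.
Check: d/dx[- \frac{5 \log{\left(4 x^{2} + 3 \right)}}{4}] = - \frac{10 x}{4 x^{2} + 3} = f(x).
F(-1) = - \frac{5 \log{\left(7 \right)}}{4}; F(-3) = - \frac{5 \log{\left(39 \right)}}{4}.
Integral = F(-1) - F(-3) = - \frac{5 \log{\left(7 \right)}}{4} + \frac{5 \log{\left(39 \right)}}{4}.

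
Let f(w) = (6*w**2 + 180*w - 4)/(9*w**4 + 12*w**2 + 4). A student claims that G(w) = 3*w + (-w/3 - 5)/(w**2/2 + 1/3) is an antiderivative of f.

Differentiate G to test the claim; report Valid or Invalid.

Invalid: d/dw[G] - f = 3, which is not 0.

d/dw[G] = (27*w**4 + 42*w**2 + 180*w + 8)/(9*w**4 + 12*w**2 + 4)
d/dw[G] - f(w) = 3 != 0.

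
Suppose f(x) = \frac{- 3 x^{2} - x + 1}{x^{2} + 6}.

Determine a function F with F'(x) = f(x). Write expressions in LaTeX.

A candidate is checked by its d/dx: the result must match f(x).
Check: d/dx[- 3 x - \frac{\log{\left(x^{2} + 6 \right)}}{2} + \frac{19 \sqrt{6} \operatorname{atan}{\left(\frac{\sqrt{6} x}{6} \right)}}{6}] = \frac{- 3 x^{2} - x + 1}{x^{2} + 6} = f(x).

An antiderivative is F(x) = - 3 x - \frac{\log{\left(x^{2} + 6 \right)}}{2} + \frac{19 \sqrt{6} \operatorname{atan}{\left(\frac{\sqrt{6} x}{6} \right)}}{6}.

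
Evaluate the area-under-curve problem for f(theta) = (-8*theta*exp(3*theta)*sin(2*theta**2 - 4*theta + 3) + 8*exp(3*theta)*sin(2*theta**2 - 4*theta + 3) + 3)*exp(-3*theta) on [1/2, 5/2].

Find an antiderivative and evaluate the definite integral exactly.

Antiderivative: F(theta) = 2*cos(2*theta**2 - 4*theta + 3) - exp(-3*theta); value = -2*cos(3/2) - exp(-15/2) + exp(-3/2) + 2*cos(11/2)

An antiderivative F(theta) passes only if d/dtheta[F] lands on f(theta) exactly.
F(theta) = 2*cos(2*theta**2 - 4*theta + 3) - exp(-3*theta) is an antiderivative of f.
Check: d/dtheta[2*cos(2*theta**2 - 4*theta + 3) - exp(-3*theta)] = (-8*theta*exp(3*theta)*sin(2*theta**2 - 4*theta + 3) + 8*exp(3*theta)*sin(2*theta**2 - 4*theta + 3) + 3)*exp(-3*theta) = f(theta).
F(5/2) = -exp(-15/2) + 2*cos(11/2); F(1/2) = -exp(-3/2) + 2*cos(3/2).
Integral = F(5/2) - F(1/2) = -2*cos(3/2) - exp(-15/2) + exp(-3/2) + 2*cos(11/2).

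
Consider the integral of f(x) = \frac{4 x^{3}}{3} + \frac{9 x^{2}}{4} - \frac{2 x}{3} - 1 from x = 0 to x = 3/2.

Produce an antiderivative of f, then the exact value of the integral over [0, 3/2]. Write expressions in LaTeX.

Antiderivative: F(x) = \frac{x^{4}}{3} + \frac{3 x^{3}}{4} - \frac{x^{2}}{3} - x; value = \frac{63}{32}

Integrate term by term and add the pieces.
F(x) = \frac{x^{4}}{3} + \frac{3 x^{3}}{4} - \frac{x^{2}}{3} - x is an antiderivative of f.
Check: d/dx[\frac{x^{4}}{3} + \frac{3 x^{3}}{4} - \frac{x^{2}}{3} - x] = \frac{4 x^{3}}{3} + \frac{9 x^{2}}{4} - \frac{2 x}{3} - 1 = f(x).
F(3/2) = \frac{63}{32}; F(0) = 0.
Integral = F(3/2) - F(0) = \frac{63}{32}.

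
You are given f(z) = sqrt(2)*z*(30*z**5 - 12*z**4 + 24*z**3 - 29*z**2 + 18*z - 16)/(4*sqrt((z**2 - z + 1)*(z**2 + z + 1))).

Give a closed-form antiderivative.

An antiderivative is F(z) = 3*z**3*sqrt(2*z**4 + 2*z**2 + 2)/2 - 3*z**2*sqrt(2*z**4 + 2*z**2 + 2)/4 - 5*sqrt(2*z**4 + 2*z**2 + 2)/2.

f has the shape u'v + uv' for u = 3*sqrt(2*z**4 + 2*z**2 + 2)/2 and v = z**3 - z**2/2 - 5/3 — it is the derivative of the product u*v.
Check: d/dz[3*z**3*sqrt(2*z**4 + 2*z**2 + 2)/2 - 3*z**2*sqrt(2*z**4 + 2*z**2 + 2)/4 - 5*sqrt(2*z**4 + 2*z**2 + 2)/2] = (30*sqrt(2)*z**6 - 12*sqrt(2)*z**5 + 24*sqrt(2)*z**4 - 29*sqrt(2)*z**3 + 18*sqrt(2)*z**2 - 16*sqrt(2)*z)/(4*sqrt(z**4 + z**2 + 1)), which equals f(z).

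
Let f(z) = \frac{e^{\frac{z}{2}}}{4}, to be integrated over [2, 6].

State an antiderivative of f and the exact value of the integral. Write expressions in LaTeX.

Antiderivative: F(z) = \frac{e^{\frac{z}{2}}}{2}; value = - \frac{e}{2} + \frac{e^{3}}{2}

Check any antiderivative F(z) by computing F'(z) and comparing it with f(z).
F(z) = \frac{e^{\frac{z}{2}}}{2} is an antiderivative of f.
Check: d/dz[\frac{e^{\frac{z}{2}}}{2}] = \frac{e^{\frac{z}{2}}}{4} = f(z).
F(6) = \frac{e^{3}}{2}; F(2) = \frac{e}{2}.
Integral = F(6) - F(2) = - \frac{e}{2} + \frac{e^{3}}{2}.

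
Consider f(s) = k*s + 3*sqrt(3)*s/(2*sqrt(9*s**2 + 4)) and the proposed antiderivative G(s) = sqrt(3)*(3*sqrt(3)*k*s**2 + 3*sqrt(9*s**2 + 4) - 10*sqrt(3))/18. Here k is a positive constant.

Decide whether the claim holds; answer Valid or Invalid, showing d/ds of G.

Valid - differentiating G returns exactly f.

d/ds[G] = (2*k*s*sqrt(9*s**2 + 4) + 3*sqrt(3)*s)/(2*sqrt(9*s**2 + 4))
This equals f(s) exactly, so the claim holds.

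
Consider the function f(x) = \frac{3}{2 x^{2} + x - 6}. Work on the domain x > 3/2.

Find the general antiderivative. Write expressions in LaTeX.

Factor the denominator (\left(x + 2\right) \left(2 x - 3\right)) and decompose: f = \frac{6}{7 \left(2 x - 3\right)} - \frac{3}{7 \left(x + 2\right)}; each piece integrates to a log, atan, or power term.
Check: d/dx[\frac{3 \log{\left(x - \frac{3}{2} \right)}}{7} - \frac{3 \log{\left(x + 2 \right)}}{7}] = \frac{3}{2 x^{2} + x - 6} = f(x).

F(x) = \frac{3 \log{\left(x - \frac{3}{2} \right)}}{7} - \frac{3 \log{\left(x + 2 \right)}}{7} + C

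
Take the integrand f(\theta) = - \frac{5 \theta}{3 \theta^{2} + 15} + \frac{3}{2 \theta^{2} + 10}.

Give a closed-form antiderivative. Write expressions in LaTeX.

An antiderivative is F(\theta) = \frac{- 25 \log{\left(\theta^{2} + 5 \right)} + 9 \sqrt{5} \operatorname{atan}{\left(\frac{\sqrt{5} \theta}{5} \right)}}{30}.

Integrate term by term and add the pieces.
Check: d/d\theta[\frac{- 25 \log{\left(\theta^{2} + 5 \right)} + 9 \sqrt{5} \operatorname{atan}{\left(\frac{\sqrt{5} \theta}{5} \right)}}{30}] = \frac{9 - 10 \theta}{6 \theta^{2} + 30}, which equals f(\theta).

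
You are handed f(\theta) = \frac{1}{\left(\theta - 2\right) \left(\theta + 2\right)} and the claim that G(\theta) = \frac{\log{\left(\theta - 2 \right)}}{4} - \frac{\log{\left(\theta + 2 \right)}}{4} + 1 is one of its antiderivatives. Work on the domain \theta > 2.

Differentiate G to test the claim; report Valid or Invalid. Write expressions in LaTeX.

d/d\theta[G] = \frac{1}{\theta^{2} - 4}
This equals f(\theta) exactly, so the claim holds.

Valid - differentiating G returns exactly f.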